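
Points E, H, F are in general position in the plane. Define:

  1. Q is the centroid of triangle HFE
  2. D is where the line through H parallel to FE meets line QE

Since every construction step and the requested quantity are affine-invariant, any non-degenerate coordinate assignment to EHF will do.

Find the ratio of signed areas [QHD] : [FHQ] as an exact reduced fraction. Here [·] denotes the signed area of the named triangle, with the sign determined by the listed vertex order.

[QHD]:[FHQ] = -2

Assign E = (0, 0), H = (1, 0), F = (0, 1) — the answer is frame-independent, so this choice is without loss of generality.
1. Q is the centroid of triangle HFE ⇒ Q = (1/3, 1/3)
2. D is where the line through H parallel to FE meets line QE ⇒ D = (1, 1)
2·[QHD] = 2/3, 2·[FHQ] = -1/3
[QHD]:[FHQ] = 2/3:-1/3 = -2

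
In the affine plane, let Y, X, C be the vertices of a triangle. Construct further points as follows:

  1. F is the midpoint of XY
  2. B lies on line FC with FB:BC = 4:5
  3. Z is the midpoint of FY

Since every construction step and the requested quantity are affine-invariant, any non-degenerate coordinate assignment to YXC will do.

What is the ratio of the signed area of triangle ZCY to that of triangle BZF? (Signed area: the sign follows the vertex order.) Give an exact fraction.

[ZCY]:[BZF] = 9/4

Assign Y = (0, 0), X = (1, 0), C = (0, 1) — the answer is frame-independent, so this choice is without loss of generality.
1. F is the midpoint of XY ⇒ F = (1/2, 0)
2. B lies on line FC with FB:BC = 4:5 ⇒ B = (5/18, 4/9)
3. Z is the midpoint of FY ⇒ Z = (1/4, 0)
2·[ZCY] = 1/4, 2·[BZF] = 1/9
[ZCY]:[BZF] = 1/4:1/9 = 9/4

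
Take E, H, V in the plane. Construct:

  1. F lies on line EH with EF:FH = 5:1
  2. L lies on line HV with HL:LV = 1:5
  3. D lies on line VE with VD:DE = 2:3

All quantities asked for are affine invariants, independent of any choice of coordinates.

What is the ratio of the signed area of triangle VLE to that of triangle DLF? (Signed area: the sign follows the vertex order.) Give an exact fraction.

[VLE]:[DLF] = 6

Set E = (0, 0), H = (1, 0), V = (0, 1); any affine frame gives the same invariant.
1. F lies on line EH with EF:FH = 5:1 ⇒ F = (5/6, 0)
2. L lies on line HV with HL:LV = 1:5 ⇒ L = (5/6, 1/6)
3. D lies on line VE with VD:DE = 2:3 ⇒ D = (0, 3/5)
2·[VLE] = -5/6, 2·[DLF] = -5/36
[VLE]:[DLF] = -5/6:-5/36 = 6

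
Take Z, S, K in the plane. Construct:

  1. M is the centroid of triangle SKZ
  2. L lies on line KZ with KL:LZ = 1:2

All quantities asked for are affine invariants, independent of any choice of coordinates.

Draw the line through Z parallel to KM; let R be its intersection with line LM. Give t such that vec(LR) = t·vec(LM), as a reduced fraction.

t = -2

Assign Z = (0, 0), S = (1, 0), K = (0, 1) — the answer is frame-independent, so this choice is without loss of generality.
1. M is the centroid of triangle SKZ ⇒ M = (1/3, 1/3)
2. L lies on line KZ with KL:LZ = 1:2 ⇒ L = (0, 2/3)
through Z parallel to KM: direction (1/3, -2/3); meets LM at R = (-2/3, 4/3)
R = L + t·(M−L) with t = -2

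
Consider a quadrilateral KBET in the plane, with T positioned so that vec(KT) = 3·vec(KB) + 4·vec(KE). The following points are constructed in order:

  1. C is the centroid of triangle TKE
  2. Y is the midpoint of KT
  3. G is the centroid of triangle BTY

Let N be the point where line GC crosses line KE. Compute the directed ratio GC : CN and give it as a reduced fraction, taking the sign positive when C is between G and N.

Set K = (0, 0), B = (1, 0), E = (0, 1), T = (3, 4); any affine frame gives the same invariant.
1. C is the centroid of triangle TKE ⇒ C = (1, 5/3)
2. Y is the midpoint of KT ⇒ Y = (3/2, 2)
3. G is the centroid of triangle BTY ⇒ G = (11/6, 2)
line GC meets KE at N = (0, 19/15)
C = G + t·(N−G) with t = 5/11, so GC:CN = 5/11:6/11

GC:CN = 5/6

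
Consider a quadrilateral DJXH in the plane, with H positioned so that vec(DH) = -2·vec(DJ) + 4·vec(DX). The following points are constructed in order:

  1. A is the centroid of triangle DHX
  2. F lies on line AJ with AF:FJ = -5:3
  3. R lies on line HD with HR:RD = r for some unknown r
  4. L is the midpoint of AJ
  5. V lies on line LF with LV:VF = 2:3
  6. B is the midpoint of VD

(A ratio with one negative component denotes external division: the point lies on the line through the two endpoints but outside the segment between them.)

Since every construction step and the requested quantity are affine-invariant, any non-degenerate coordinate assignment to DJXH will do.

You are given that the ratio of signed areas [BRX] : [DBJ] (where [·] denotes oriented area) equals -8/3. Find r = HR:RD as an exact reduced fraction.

r = 5

Assign D = (0, 0), J = (1, 0), X = (0, 1), H = (-2, 4) — the answer is frame-independent, so this choice is without loss of generality.
1. A is the centroid of triangle DHX ⇒ A = (-2/3, 5/3)
2. F lies on line AJ with AF:FJ = -5:3 ⇒ F = (7/2, -5/2)
3. With HR:RD = r, write λ = r/(r+1) so R = H + λ·(D−H); R is affine-linear in λ
4. L is the midpoint of AJ ⇒ L = (1/6, 5/6)
5. V lies on line LF with LV:VF = 2:3 ⇒ V = (3/2, -1/2)
6. B is the midpoint of VD ⇒ B = (3/4, -1/4)
Every point depending on R is an affine combination of R and λ-independent points, so each such coordinate is linear in λ; the λ² term in each signed area is a multiple of (D−H)×(D−H) = 0, so 2·[BRX] and 2·[DBJ] are each linear in λ. Evaluating at λ=0 and λ=1:
  2·[BRX] = -1/2·λ − 1/4,   2·[DBJ] = 1/4
So [BRX]:[DBJ] = (-1/2·λ − 1/4) / (1/4). Setting this equal to -8/3:
  -1/2·λ − 1/4 = -8/3·(1/4)  ⇒  λ = 5/6
Then r = λ/(1−λ) = (5/6)/(1/6) = 5. Check: with r = 5, R = (-1/3, 2/3) and [BRX]:[DBJ] = -8/3 as required.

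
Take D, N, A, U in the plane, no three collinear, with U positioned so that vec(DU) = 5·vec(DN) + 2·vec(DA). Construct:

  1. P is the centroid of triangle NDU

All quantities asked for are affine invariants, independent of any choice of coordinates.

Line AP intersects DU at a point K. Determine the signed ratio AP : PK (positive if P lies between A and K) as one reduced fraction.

AP:PK = -17/2

Choose coordinates D = (0, 0), N = (1, 0), A = (0, 1), U = (5, 2).
1. P is the centroid of triangle NDU ⇒ P = (2, 2/3)
line AP meets DU at K = (30/17, 12/17)
P = A + t·(K−A) with t = 17/15, so AP:PK = 17/15:-2/15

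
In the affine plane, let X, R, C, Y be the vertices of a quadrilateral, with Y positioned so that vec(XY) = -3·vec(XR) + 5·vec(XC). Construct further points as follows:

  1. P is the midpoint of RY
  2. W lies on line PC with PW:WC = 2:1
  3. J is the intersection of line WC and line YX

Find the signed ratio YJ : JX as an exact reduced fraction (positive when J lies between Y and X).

YJ:JX = -1/2

Set X = (0, 0), R = (1, 0), C = (0, 1), Y = (-3, 5); any affine frame gives the same invariant.
1. P is the midpoint of RY ⇒ P = (-1, 5/2)
2. W lies on line PC with PW:WC = 2:1 ⇒ W = (-1/3, 3/2)
3. J is the intersection of line WC and line YX ⇒ J = (-6, 10)
J = Y + t·(X−Y) with t = -1, so YJ:JX = t:(1−t) = -1:2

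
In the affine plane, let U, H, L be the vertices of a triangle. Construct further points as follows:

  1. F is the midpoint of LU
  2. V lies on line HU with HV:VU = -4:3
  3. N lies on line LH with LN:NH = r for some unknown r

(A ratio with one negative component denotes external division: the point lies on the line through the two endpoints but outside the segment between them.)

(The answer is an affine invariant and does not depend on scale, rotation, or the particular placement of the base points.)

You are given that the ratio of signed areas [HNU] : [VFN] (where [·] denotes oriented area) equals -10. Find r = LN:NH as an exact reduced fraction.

r = 4/5

Work in coordinates with U = (0, 0), H = (1, 0), L = (0, 1).
1. F is the midpoint of LU ⇒ F = (0, 1/2)
2. V lies on line HU with HV:VU = -4:3 ⇒ V = (-3, 0)
3. With LN:NH = r, write λ = r/(r+1) so N = L + λ·(H−L); N is affine-linear in λ
Every point depending on N is an affine combination of N and λ-independent points, so each such coordinate is linear in λ; the λ² term in each signed area is a multiple of (H−L)×(H−L) = 0, so 2·[HNU] and 2·[VFN] are each linear in λ. Evaluating at λ=0 and λ=1:
  2·[HNU] = −λ + 1,   2·[VFN] = -7/2·λ + 3/2
So [HNU]:[VFN] = (−λ + 1) / (-7/2·λ + 3/2). Setting this equal to -10:
  −λ + 1 = -10·(-7/2·λ + 3/2)  ⇒  λ = 4/9
Then r = λ/(1−λ) = (4/9)/(5/9) = 4/5. Check: with r = 4/5, N = (4/9, 5/9) and [HNU]:[VFN] = -10 as required.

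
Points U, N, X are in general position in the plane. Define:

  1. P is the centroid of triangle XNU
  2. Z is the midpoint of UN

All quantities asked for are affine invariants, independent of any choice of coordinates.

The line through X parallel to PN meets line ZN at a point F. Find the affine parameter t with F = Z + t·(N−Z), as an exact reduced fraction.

Assign U = (0, 0), N = (1, 0), X = (0, 1) — the answer is frame-independent, so this choice is without loss of generality.
1. P is the centroid of triangle XNU ⇒ P = (1/3, 1/3)
2. Z is the midpoint of UN ⇒ Z = (1/2, 0)
through X parallel to PN: direction (2/3, -1/3); meets ZN at F = (2, 0)
F = Z + t·(N−Z) with t = 3

t = 3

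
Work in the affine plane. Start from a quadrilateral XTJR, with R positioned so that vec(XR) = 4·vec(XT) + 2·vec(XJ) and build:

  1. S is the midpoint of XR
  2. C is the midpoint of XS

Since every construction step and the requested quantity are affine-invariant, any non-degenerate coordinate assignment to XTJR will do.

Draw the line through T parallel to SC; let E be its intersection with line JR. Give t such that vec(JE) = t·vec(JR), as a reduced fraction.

t = 3/2

Set X = (0, 0), T = (1, 0), J = (0, 1), R = (4, 2); any affine frame gives the same invariant.
1. S is the midpoint of XR ⇒ S = (2, 1)
2. C is the midpoint of XS ⇒ C = (1, 1/2)
through T parallel to SC: direction (-1, -1/2); meets JR at E = (6, 5/2)
E = J + t·(R−J) with t = 3/2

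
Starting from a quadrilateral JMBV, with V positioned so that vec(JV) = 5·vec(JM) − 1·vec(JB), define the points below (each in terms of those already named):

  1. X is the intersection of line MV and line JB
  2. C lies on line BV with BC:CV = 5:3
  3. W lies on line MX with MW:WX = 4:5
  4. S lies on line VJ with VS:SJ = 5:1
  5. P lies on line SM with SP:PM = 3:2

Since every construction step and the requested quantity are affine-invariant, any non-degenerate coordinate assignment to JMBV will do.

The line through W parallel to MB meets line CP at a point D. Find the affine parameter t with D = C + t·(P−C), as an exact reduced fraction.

Work in coordinates with J = (0, 0), M = (1, 0), B = (0, 1), V = (5, -1).
1. X is the intersection of line MV and line JB ⇒ X = (0, 1/4)
2. C lies on line BV with BC:CV = 5:3 ⇒ C = (25/8, -1/4)
3. W lies on line MX with MW:WX = 4:5 ⇒ W = (5/9, 1/9)
4. S lies on line VJ with VS:SJ = 5:1 ⇒ S = (5/6, -1/6)
5. P lies on line SM with SP:PM = 3:2 ⇒ P = (14/15, -1/15)
through W parallel to MB: direction (-1, 1); meets CP at D = (517/723, -35/723)
D = C + t·(P−C) with t = 265/241

t = 265/241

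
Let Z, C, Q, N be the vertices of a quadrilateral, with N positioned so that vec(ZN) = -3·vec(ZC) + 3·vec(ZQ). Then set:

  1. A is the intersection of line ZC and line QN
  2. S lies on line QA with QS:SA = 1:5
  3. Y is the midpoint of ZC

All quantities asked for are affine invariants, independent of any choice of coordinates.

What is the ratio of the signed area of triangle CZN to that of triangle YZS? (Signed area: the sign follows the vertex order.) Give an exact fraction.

[CZN]:[YZS] = 36/5

Assign Z = (0, 0), C = (1, 0), Q = (0, 1), N = (-3, 3) — the answer is frame-independent, so this choice is without loss of generality.
1. A is the intersection of line ZC and line QN ⇒ A = (3/2, 0)
2. S lies on line QA with QS:SA = 1:5 ⇒ S = (1/4, 5/6)
3. Y is the midpoint of ZC ⇒ Y = (1/2, 0)
2·[CZN] = -3, 2·[YZS] = -5/12
[CZN]:[YZS] = -3:-5/12 = 36/5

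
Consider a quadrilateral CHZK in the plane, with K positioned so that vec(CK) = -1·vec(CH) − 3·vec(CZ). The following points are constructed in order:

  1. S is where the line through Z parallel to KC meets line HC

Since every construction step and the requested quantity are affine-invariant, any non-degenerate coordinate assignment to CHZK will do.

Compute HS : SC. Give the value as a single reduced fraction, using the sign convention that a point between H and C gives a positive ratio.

HS:SC = -4

Assign C = (0, 0), H = (1, 0), Z = (0, 1), K = (-1, -3) — the answer is frame-independent, so this choice is without loss of generality.
1. S is where the line through Z parallel to KC meets line HC ⇒ S = (-1/3, 0)
S = H + t·(C−H) with t = 4/3, so HS:SC = t:(1−t) = 4/3:-1/3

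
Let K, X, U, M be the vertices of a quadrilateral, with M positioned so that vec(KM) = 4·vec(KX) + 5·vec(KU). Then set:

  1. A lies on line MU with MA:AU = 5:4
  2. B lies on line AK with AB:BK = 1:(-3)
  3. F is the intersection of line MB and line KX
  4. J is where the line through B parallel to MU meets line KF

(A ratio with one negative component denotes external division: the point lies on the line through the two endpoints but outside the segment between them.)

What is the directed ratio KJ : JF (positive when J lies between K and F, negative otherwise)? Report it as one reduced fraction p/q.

Assign K = (0, 0), X = (1, 0), U = (0, 1), M = (4, 5) — the answer is frame-independent, so this choice is without loss of generality.
1. A lies on line MU with MA:AU = 5:4 ⇒ A = (16/9, 25/9)
2. B lies on line AK with AB:BK = 1:(-3) ⇒ B = (8/3, 25/6)
3. F is the intersection of line MB and line KX ⇒ F = (-4, 0)
4. J is where the line through B parallel to MU meets line KF ⇒ J = (-3/2, 0)
J = K + t·(F−K) with t = 3/8, so KJ:JF = t:(1−t) = 3/8:5/8

KJ:JF = 3/5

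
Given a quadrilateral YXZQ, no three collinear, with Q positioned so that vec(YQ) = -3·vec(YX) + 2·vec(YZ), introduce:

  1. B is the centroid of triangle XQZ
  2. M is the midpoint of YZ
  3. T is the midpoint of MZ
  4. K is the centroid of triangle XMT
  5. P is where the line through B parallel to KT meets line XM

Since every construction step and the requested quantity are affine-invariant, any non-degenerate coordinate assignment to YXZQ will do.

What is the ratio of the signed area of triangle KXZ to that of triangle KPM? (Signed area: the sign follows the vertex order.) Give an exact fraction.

[KXZ]:[KPM] = 9

Work in coordinates with Y = (0, 0), X = (1, 0), Z = (0, 1), Q = (-3, 2).
1. B is the centroid of triangle XQZ ⇒ B = (-2/3, 1)
2. M is the midpoint of YZ ⇒ M = (0, 1/2)
3. T is the midpoint of MZ ⇒ T = (0, 3/4)
4. K is the centroid of triangle XMT ⇒ K = (1/3, 5/12)
5. P is where the line through B parallel to KT meets line XM ⇒ P = (-1/3, 2/3)
2·[KXZ] = 1/4, 2·[KPM] = 1/36
[KXZ]:[KPM] = 1/4:1/36 = 9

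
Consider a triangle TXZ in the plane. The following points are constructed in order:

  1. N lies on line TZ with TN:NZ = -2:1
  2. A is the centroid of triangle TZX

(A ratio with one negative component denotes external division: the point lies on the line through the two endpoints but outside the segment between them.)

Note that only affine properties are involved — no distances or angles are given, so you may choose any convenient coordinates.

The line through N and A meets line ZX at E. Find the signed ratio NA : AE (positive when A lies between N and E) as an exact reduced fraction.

NA:AE = -4

Choose coordinates T = (0, 0), X = (1, 0), Z = (0, 1).
1. N lies on line TZ with TN:NZ = -2:1 ⇒ N = (0, 2)
2. A is the centroid of triangle TZX ⇒ A = (1/3, 1/3)
line NA meets ZX at E = (1/4, 3/4)
A = N + t·(E−N) with t = 4/3, so NA:AE = 4/3:-1/3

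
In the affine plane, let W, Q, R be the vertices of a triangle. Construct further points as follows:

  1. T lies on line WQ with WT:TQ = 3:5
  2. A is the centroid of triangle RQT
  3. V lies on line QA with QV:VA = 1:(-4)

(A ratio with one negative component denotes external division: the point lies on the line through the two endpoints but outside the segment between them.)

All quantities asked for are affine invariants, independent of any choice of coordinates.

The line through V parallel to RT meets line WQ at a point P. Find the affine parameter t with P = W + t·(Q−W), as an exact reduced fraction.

Work in coordinates with W = (0, 0), Q = (1, 0), R = (0, 1).
1. T lies on line WQ with WT:TQ = 3:5 ⇒ T = (3/8, 0)
2. A is the centroid of triangle RQT ⇒ A = (11/24, 1/3)
3. V lies on line QA with QV:VA = 1:(-4) ⇒ V = (85/72, -1/9)
through V parallel to RT: direction (3/8, -1); meets WQ at P = (41/36, 0)
P = W + t·(Q−W) with t = 41/36

t = 41/36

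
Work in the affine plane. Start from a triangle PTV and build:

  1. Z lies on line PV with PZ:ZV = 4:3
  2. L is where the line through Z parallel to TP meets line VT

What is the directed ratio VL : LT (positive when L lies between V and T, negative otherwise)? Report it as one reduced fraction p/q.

Work in coordinates with P = (0, 0), T = (1, 0), V = (0, 1).
1. Z lies on line PV with PZ:ZV = 4:3 ⇒ Z = (0, 4/7)
2. L is where the line through Z parallel to TP meets line VT ⇒ L = (3/7, 4/7)
L = V + t·(T−V) with t = 3/7, so VL:LT = t:(1−t) = 3/7:4/7

VL:LT = 3/4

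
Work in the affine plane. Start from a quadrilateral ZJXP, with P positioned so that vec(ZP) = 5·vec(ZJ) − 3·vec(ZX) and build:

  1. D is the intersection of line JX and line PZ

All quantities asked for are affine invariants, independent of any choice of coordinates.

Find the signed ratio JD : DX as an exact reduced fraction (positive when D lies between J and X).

JD:DX = -3/5

Set Z = (0, 0), J = (1, 0), X = (0, 1), P = (5, -3); any affine frame gives the same invariant.
1. D is the intersection of line JX and line PZ ⇒ D = (5/2, -3/2)
D = J + t·(X−J) with t = -3/2, so JD:DX = t:(1−t) = -3/2:5/2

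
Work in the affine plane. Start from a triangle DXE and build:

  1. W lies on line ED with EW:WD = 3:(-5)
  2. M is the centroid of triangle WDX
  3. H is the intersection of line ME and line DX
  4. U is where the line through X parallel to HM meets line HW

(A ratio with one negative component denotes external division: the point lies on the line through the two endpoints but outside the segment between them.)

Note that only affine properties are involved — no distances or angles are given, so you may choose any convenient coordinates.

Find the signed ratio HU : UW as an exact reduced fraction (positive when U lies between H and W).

Work in coordinates with D = (0, 0), X = (1, 0), E = (0, 1).
1. W lies on line ED with EW:WD = 3:(-5) ⇒ W = (0, 5/2)
2. M is the centroid of triangle WDX ⇒ M = (1/3, 5/6)
3. H is the intersection of line ME and line DX ⇒ H = (2, 0)
4. U is where the line through X parallel to HM meets line HW ⇒ U = (8/3, -5/6)
U = H + t·(W−H) with t = -1/3, so HU:UW = t:(1−t) = -1/3:4/3

HU:UW = -1/4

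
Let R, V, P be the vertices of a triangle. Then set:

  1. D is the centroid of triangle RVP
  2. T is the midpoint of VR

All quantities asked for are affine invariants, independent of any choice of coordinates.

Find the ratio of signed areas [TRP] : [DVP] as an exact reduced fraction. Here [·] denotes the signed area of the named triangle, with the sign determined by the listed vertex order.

[TRP]:[DVP] = -3/2

Set R = (0, 0), V = (1, 0), P = (0, 1); any affine frame gives the same invariant.
1. D is the centroid of triangle RVP ⇒ D = (1/3, 1/3)
2. T is the midpoint of VR ⇒ T = (1/2, 0)
2·[TRP] = -1/2, 2·[DVP] = 1/3
[TRP]:[DVP] = -1/2:1/3 = -3/2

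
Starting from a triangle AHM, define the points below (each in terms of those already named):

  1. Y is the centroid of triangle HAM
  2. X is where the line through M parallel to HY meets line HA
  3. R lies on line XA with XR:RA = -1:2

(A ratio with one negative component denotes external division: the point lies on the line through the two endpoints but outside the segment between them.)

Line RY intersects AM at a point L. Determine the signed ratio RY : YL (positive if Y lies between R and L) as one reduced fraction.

Work in coordinates with A = (0, 0), H = (1, 0), M = (0, 1).
1. Y is the centroid of triangle HAM ⇒ Y = (1/3, 1/3)
2. X is where the line through M parallel to HY meets line HA ⇒ X = (2, 0)
3. R lies on line XA with XR:RA = -1:2 ⇒ R = (4, 0)
line RY meets AM at L = (0, 4/11)
Y = R + t·(L−R) with t = 11/12, so RY:YL = 11/12:1/12

RY:YL = 11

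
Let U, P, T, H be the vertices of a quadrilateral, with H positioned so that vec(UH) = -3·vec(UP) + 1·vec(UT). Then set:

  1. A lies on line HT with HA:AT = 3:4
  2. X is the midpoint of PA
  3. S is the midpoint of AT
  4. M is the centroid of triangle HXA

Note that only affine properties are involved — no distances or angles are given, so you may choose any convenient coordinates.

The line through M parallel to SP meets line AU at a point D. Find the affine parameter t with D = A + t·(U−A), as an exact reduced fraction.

t = 2

Set U = (0, 0), P = (1, 0), T = (0, 1), H = (-3, 1); any affine frame gives the same invariant.
1. A lies on line HT with HA:AT = 3:4 ⇒ A = (-12/7, 1)
2. X is the midpoint of PA ⇒ X = (-5/14, 1/2)
3. S is the midpoint of AT ⇒ S = (-6/7, 1)
4. M is the centroid of triangle HXA ⇒ M = (-71/42, 5/6)
through M parallel to SP: direction (13/7, -1); meets AU at D = (12/7, -1)
D = A + t·(U−A) with t = 2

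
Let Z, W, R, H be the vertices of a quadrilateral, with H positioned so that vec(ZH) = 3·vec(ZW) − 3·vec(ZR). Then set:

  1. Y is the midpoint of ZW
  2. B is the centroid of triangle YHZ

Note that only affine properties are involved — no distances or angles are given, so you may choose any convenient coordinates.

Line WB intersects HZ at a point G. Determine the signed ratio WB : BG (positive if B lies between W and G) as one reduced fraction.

Set Z = (0, 0), W = (1, 0), R = (0, 1), H = (3, -3); any affine frame gives the same invariant.
1. Y is the midpoint of ZW ⇒ Y = (1/2, 0)
2. B is the centroid of triangle YHZ ⇒ B = (7/6, -1)
line WB meets HZ at G = (6/5, -6/5)
B = W + t·(G−W) with t = 5/6, so WB:BG = 5/6:1/6

WB:BG = 5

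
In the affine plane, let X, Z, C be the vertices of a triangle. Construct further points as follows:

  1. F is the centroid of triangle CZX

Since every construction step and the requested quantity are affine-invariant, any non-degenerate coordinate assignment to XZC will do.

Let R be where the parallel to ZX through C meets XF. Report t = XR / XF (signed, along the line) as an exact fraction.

t = 3

Work in coordinates with X = (0, 0), Z = (1, 0), C = (0, 1).
1. F is the centroid of triangle CZX ⇒ F = (1/3, 1/3)
through C parallel to ZX: direction (-1, 0); meets XF at R = (1, 1)
R = X + t·(F−X) with t = 3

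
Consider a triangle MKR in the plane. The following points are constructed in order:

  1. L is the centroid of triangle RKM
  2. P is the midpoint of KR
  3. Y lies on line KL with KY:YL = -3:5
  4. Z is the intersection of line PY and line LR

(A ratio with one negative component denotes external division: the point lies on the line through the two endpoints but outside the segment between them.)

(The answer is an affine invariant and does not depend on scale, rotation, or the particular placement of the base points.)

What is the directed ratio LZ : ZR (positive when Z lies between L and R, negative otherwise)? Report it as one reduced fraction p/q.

LZ:ZR = 5/3

Work in coordinates with M = (0, 0), K = (1, 0), R = (0, 1).
1. L is the centroid of triangle RKM ⇒ L = (1/3, 1/3)
2. P is the midpoint of KR ⇒ P = (1/2, 1/2)
3. Y lies on line KL with KY:YL = -3:5 ⇒ Y = (2, -1/2)
4. Z is the intersection of line PY and line LR ⇒ Z = (1/8, 3/4)
Z = L + t·(R−L) with t = 5/8, so LZ:ZR = t:(1−t) = 5/8:3/8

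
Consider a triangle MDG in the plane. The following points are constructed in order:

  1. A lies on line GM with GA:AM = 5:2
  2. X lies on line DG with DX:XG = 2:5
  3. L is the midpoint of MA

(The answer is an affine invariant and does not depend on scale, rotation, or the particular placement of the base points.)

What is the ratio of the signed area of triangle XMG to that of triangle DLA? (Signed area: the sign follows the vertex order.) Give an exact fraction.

[XMG]:[DLA] = 5

Assign M = (0, 0), D = (1, 0), G = (0, 1) — the answer is frame-independent, so this choice is without loss of generality.
1. A lies on line GM with GA:AM = 5:2 ⇒ A = (0, 2/7)
2. X lies on line DG with DX:XG = 2:5 ⇒ X = (5/7, 2/7)
3. L is the midpoint of MA ⇒ L = (0, 1/7)
2·[XMG] = -5/7, 2·[DLA] = -1/7
[XMG]:[DLA] = -5/7:-1/7 = 5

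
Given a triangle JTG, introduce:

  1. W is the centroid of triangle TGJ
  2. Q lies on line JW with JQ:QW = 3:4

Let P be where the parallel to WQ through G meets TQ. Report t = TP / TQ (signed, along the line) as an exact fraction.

t = 2

Work in coordinates with J = (0, 0), T = (1, 0), G = (0, 1).
1. W is the centroid of triangle TGJ ⇒ W = (1/3, 1/3)
2. Q lies on line JW with JQ:QW = 3:4 ⇒ Q = (1/7, 1/7)
through G parallel to WQ: direction (-4/21, -4/21); meets TQ at P = (-5/7, 2/7)
P = T + t·(Q−T) with t = 2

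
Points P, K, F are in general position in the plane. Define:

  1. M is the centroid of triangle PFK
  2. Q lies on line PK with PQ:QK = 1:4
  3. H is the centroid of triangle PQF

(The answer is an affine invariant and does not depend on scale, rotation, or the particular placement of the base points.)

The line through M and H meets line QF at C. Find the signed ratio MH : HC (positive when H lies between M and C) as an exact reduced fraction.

Set P = (0, 0), K = (1, 0), F = (0, 1); any affine frame gives the same invariant.
1. M is the centroid of triangle PFK ⇒ M = (1/3, 1/3)
2. Q lies on line PK with PQ:QK = 1:4 ⇒ Q = (1/5, 0)
3. H is the centroid of triangle PQF ⇒ H = (1/15, 1/3)
line MH meets QF at C = (2/15, 1/3)
H = M + t·(C−M) with t = 4/3, so MH:HC = 4/3:-1/3

MH:HC = -4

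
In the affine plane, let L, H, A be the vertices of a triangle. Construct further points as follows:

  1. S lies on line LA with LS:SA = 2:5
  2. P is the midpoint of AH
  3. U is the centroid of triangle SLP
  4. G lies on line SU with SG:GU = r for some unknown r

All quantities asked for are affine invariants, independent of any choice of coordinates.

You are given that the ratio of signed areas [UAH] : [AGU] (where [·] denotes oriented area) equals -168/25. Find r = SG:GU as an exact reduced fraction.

Work in coordinates with L = (0, 0), H = (1, 0), A = (0, 1).
1. S lies on line LA with LS:SA = 2:5 ⇒ S = (0, 2/7)
2. P is the midpoint of AH ⇒ P = (1/2, 1/2)
3. U is the centroid of triangle SLP ⇒ U = (1/6, 11/42)
4. With SG:GU = r, write λ = r/(r+1) so G = S + λ·(U−S); G is affine-linear in λ
Every point depending on G is an affine combination of G and λ-independent points, so each such coordinate is linear in λ; the λ² term in each signed area is a multiple of (U−S)×(U−S) = 0, so 2·[UAH] and 2·[AGU] are each linear in λ. Evaluating at λ=0 and λ=1:
  2·[UAH] = -4/7,   2·[AGU] = -5/42·λ + 5/42
So [UAH]:[AGU] = (-4/7) / (-5/42·λ + 5/42). Setting this equal to -168/25:
  -4/7 = -168/25·(-5/42·λ + 5/42)  ⇒  λ = 2/7
Then r = λ/(1−λ) = (2/7)/(5/7) = 2/5. Check: with r = 2/5, G = (1/21, 41/147) and [UAH]:[AGU] = -168/25 as required.

r = 2/5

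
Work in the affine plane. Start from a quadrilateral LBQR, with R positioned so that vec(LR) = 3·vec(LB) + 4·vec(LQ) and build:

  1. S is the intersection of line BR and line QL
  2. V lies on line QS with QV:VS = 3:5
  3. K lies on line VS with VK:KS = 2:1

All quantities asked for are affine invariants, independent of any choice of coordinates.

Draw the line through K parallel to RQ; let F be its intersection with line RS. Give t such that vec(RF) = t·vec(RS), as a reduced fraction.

Choose coordinates L = (0, 0), B = (1, 0), Q = (0, 1), R = (3, 4).
1. S is the intersection of line BR and line QL ⇒ S = (0, -2)
2. V lies on line QS with QV:VS = 3:5 ⇒ V = (0, -1/8)
3. K lies on line VS with VK:KS = 2:1 ⇒ K = (0, -11/8)
through K parallel to RQ: direction (-3, -3); meets RS at F = (5/8, -3/4)
F = R + t·(S−R) with t = 19/24

t = 19/24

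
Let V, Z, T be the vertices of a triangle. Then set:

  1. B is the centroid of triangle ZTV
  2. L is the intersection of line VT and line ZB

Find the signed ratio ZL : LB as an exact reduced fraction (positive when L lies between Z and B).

Assign V = (0, 0), Z = (1, 0), T = (0, 1) — the answer is frame-independent, so this choice is without loss of generality.
1. B is the centroid of triangle ZTV ⇒ B = (1/3, 1/3)
2. L is the intersection of line VT and line ZB ⇒ L = (0, 1/2)
L = Z + t·(B−Z) with t = 3/2, so ZL:LB = t:(1−t) = 3/2:-1/2

ZL:LB = -3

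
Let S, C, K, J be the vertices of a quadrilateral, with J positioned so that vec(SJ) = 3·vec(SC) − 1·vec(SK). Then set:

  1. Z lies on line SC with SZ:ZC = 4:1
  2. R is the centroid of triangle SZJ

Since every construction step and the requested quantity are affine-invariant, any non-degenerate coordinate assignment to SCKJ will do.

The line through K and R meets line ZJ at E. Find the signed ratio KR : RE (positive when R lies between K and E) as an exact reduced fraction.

Set S = (0, 0), C = (1, 0), K = (0, 1), J = (3, -1); any affine frame gives the same invariant.
1. Z lies on line SC with SZ:ZC = 4:1 ⇒ Z = (4/5, 0)
2. R is the centroid of triangle SZJ ⇒ R = (19/15, -1/3)
line KR meets ZJ at E = (133/125, -3/25)
R = K + t·(E−K) with t = 25/21, so KR:RE = 25/21:-4/21

KR:RE = -25/4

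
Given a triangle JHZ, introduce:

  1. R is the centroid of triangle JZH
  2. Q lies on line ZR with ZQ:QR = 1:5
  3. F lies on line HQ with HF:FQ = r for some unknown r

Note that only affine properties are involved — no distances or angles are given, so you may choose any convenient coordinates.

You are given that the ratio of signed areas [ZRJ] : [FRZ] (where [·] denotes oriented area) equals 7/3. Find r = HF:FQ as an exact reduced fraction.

Work in coordinates with J = (0, 0), H = (1, 0), Z = (0, 1).
1. R is the centroid of triangle JZH ⇒ R = (1/3, 1/3)
2. Q lies on line ZR with ZQ:QR = 1:5 ⇒ Q = (1/18, 8/9)
3. With HF:FQ = r, write λ = r/(r+1) so F = H + λ·(Q−H); F is affine-linear in λ
Every point depending on F is an affine combination of F and λ-independent points, so each such coordinate is linear in λ; the λ² term in each signed area is a multiple of (Q−H)×(Q−H) = 0, so 2·[ZRJ] and 2·[FRZ] are each linear in λ. Evaluating at λ=0 and λ=1:
  2·[ZRJ] = -1/3,   2·[FRZ] = 1/3·λ − 1/3
So [ZRJ]:[FRZ] = (-1/3) / (1/3·λ − 1/3). Setting this equal to 7/3:
  -1/3 = 7/3·(1/3·λ − 1/3)  ⇒  λ = 4/7
Then r = λ/(1−λ) = (4/7)/(3/7) = 4/3. Check: with r = 4/3, F = (29/63, 32/63) and [ZRJ]:[FRZ] = 7/3 as required.

r = 4/3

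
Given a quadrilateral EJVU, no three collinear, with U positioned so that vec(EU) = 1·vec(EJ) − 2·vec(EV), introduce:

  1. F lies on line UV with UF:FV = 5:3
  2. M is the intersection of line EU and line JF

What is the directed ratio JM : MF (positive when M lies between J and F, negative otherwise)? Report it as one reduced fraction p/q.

JM:MF = -16/5

Assign E = (0, 0), J = (1, 0), V = (0, 1), U = (1, -2) — the answer is frame-independent, so this choice is without loss of generality.
1. F lies on line UV with UF:FV = 5:3 ⇒ F = (3/8, -1/8)
2. M is the intersection of line EU and line JF ⇒ M = (1/11, -2/11)
M = J + t·(F−J) with t = 16/11, so JM:MF = t:(1−t) = 16/11:-5/11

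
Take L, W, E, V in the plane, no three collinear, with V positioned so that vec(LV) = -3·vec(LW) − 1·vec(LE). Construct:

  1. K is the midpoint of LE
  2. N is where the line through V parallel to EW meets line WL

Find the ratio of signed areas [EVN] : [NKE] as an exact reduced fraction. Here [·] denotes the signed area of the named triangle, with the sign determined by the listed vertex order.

Work in coordinates with L = (0, 0), W = (1, 0), E = (0, 1), V = (-3, -1).
1. K is the midpoint of LE ⇒ K = (0, 1/2)
2. N is where the line through V parallel to EW meets line WL ⇒ N = (-4, 0)
2·[EVN] = -5, 2·[NKE] = 2
[EVN]:[NKE] = -5:2 = -5/2

[EVN]:[NKE] = -5/2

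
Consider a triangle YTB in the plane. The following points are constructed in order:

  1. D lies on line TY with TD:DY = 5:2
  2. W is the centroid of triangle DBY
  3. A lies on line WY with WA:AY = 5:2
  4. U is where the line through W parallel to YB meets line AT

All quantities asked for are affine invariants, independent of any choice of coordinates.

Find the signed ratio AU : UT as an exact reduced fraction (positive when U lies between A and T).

Set Y = (0, 0), T = (1, 0), B = (0, 1); any affine frame gives the same invariant.
1. D lies on line TY with TD:DY = 5:2 ⇒ D = (2/7, 0)
2. W is the centroid of triangle DBY ⇒ W = (2/21, 1/3)
3. A lies on line WY with WA:AY = 5:2 ⇒ A = (4/147, 2/21)
4. U is where the line through W parallel to YB meets line AT ⇒ U = (2/21, 38/429)
U = A + t·(T−A) with t = 10/143, so AU:UT = t:(1−t) = 10/143:133/143

AU:UT = 10/133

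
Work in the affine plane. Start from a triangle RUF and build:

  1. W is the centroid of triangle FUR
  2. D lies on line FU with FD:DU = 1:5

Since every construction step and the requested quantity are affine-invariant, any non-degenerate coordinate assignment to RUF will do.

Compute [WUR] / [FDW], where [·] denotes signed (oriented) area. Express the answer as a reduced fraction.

Assign R = (0, 0), U = (1, 0), F = (0, 1) — the answer is frame-independent, so this choice is without loss of generality.
1. W is the centroid of triangle FUR ⇒ W = (1/3, 1/3)
2. D lies on line FU with FD:DU = 1:5 ⇒ D = (1/6, 5/6)
2·[WUR] = -1/3, 2·[FDW] = -1/18
[WUR]:[FDW] = -1/3:-1/18 = 6

[WUR]:[FDW] = 6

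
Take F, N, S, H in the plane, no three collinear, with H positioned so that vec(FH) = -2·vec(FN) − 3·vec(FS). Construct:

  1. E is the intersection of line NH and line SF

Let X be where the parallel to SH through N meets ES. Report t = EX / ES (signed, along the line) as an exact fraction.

t = -1/2

Assign F = (0, 0), N = (1, 0), S = (0, 1), H = (-2, -3) — the answer is frame-independent, so this choice is without loss of generality.
1. E is the intersection of line NH and line SF ⇒ E = (0, -1)
through N parallel to SH: direction (-2, -4); meets ES at X = (0, -2)
X = E + t·(S−E) with t = -1/2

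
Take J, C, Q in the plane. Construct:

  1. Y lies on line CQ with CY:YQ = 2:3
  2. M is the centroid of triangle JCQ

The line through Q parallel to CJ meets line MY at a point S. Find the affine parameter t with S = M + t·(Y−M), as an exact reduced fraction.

Set J = (0, 0), C = (1, 0), Q = (0, 1); any affine frame gives the same invariant.
1. Y lies on line CQ with CY:YQ = 2:3 ⇒ Y = (3/5, 2/5)
2. M is the centroid of triangle JCQ ⇒ M = (1/3, 1/3)
through Q parallel to CJ: direction (-1, 0); meets MY at S = (3, 1)
S = M + t·(Y−M) with t = 10

t = 10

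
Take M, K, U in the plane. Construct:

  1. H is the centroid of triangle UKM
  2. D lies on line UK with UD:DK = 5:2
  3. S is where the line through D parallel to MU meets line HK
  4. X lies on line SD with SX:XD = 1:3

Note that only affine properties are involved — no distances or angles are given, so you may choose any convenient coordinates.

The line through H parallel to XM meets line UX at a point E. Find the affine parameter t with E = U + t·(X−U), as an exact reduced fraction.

t = 3/4

Set M = (0, 0), K = (1, 0), U = (0, 1); any affine frame gives the same invariant.
1. H is the centroid of triangle UKM ⇒ H = (1/3, 1/3)
2. D lies on line UK with UD:DK = 5:2 ⇒ D = (5/7, 2/7)
3. S is where the line through D parallel to MU meets line HK ⇒ S = (5/7, 1/7)
4. X lies on line SD with SX:XD = 1:3 ⇒ X = (5/7, 5/28)
through H parallel to XM: direction (-5/7, -5/28); meets UX at E = (15/28, 43/112)
E = U + t·(X−U) with t = 3/4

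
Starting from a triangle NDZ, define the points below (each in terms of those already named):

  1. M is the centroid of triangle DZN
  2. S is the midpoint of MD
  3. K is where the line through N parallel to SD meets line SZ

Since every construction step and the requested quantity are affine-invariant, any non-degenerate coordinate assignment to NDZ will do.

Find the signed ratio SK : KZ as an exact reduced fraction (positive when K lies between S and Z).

SK:KZ = -1/2

Set N = (0, 0), D = (1, 0), Z = (0, 1); any affine frame gives the same invariant.
1. M is the centroid of triangle DZN ⇒ M = (1/3, 1/3)
2. S is the midpoint of MD ⇒ S = (2/3, 1/6)
3. K is where the line through N parallel to SD meets line SZ ⇒ K = (4/3, -2/3)
K = S + t·(Z−S) with t = -1, so SK:KZ = t:(1−t) = -1:2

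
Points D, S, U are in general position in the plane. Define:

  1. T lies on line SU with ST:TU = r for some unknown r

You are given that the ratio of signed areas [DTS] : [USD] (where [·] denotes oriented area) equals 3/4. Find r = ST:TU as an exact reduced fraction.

r = 3

Work in coordinates with D = (0, 0), S = (1, 0), U = (0, 1).
1. With ST:TU = r, write λ = r/(r+1) so T = S + λ·(U−S); T is affine-linear in λ
Every point depending on T is an affine combination of T and λ-independent points, so each such coordinate is linear in λ; the λ² term in each signed area is a multiple of (U−S)×(U−S) = 0, so 2·[DTS] and 2·[USD] are each linear in λ. Evaluating at λ=0 and λ=1:
  2·[DTS] = −λ,   2·[USD] = -1
So [DTS]:[USD] = (−λ) / (-1). Setting this equal to 3/4:
  −λ = 3/4·(-1)  ⇒  λ = 3/4
Then r = λ/(1−λ) = (3/4)/(1/4) = 3. Check: with r = 3, T = (1/4, 3/4) and [DTS]:[USD] = 3/4 as required.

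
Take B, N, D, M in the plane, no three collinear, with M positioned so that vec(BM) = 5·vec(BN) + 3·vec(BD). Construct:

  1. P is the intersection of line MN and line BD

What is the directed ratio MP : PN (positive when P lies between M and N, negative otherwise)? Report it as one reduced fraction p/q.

MP:PN = -5

Assign B = (0, 0), N = (1, 0), D = (0, 1), M = (5, 3) — the answer is frame-independent, so this choice is without loss of generality.
1. P is the intersection of line MN and line BD ⇒ P = (0, -3/4)
P = M + t·(N−M) with t = 5/4, so MP:PN = t:(1−t) = 5/4:-1/4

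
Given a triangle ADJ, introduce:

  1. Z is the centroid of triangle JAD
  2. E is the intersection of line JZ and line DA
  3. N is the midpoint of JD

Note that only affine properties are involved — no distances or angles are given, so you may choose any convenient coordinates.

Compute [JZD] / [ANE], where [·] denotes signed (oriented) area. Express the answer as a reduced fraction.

[JZD]:[ANE] = -4/3

Assign A = (0, 0), D = (1, 0), J = (0, 1) — the answer is frame-independent, so this choice is without loss of generality.
1. Z is the centroid of triangle JAD ⇒ Z = (1/3, 1/3)
2. E is the intersection of line JZ and line DA ⇒ E = (1/2, 0)
3. N is the midpoint of JD ⇒ N = (1/2, 1/2)
2·[JZD] = 1/3, 2·[ANE] = -1/4
[JZD]:[ANE] = 1/3:-1/4 = -4/3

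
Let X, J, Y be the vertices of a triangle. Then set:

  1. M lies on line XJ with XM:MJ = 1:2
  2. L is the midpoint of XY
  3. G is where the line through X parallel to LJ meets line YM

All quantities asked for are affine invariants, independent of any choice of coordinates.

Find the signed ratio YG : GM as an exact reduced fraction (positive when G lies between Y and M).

YG:GM = -6

Assign X = (0, 0), J = (1, 0), Y = (0, 1) — the answer is frame-independent, so this choice is without loss of generality.
1. M lies on line XJ with XM:MJ = 1:2 ⇒ M = (1/3, 0)
2. L is the midpoint of XY ⇒ L = (0, 1/2)
3. G is where the line through X parallel to LJ meets line YM ⇒ G = (2/5, -1/5)
G = Y + t·(M−Y) with t = 6/5, so YG:GM = t:(1−t) = 6/5:-1/5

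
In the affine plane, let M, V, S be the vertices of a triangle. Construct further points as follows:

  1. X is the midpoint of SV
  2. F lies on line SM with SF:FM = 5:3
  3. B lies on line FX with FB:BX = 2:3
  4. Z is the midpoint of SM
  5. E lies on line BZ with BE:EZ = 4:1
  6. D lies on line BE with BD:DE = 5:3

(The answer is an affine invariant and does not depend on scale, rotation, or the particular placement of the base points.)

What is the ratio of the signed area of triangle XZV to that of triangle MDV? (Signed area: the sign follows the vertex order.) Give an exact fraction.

[XZV]:[MDV] = -20/37

Set M = (0, 0), V = (1, 0), S = (0, 1); any affine frame gives the same invariant.
1. X is the midpoint of SV ⇒ X = (1/2, 1/2)
2. F lies on line SM with SF:FM = 5:3 ⇒ F = (0, 3/8)
3. B lies on line FX with FB:BX = 2:3 ⇒ B = (1/5, 17/40)
4. Z is the midpoint of SM ⇒ Z = (0, 1/2)
5. E lies on line BZ with BE:EZ = 4:1 ⇒ E = (1/25, 97/200)
6. D lies on line BE with BD:DE = 5:3 ⇒ D = (1/10, 37/80)
2·[XZV] = 1/4, 2·[MDV] = -37/80
[XZV]:[MDV] = 1/4:-37/80 = -20/37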